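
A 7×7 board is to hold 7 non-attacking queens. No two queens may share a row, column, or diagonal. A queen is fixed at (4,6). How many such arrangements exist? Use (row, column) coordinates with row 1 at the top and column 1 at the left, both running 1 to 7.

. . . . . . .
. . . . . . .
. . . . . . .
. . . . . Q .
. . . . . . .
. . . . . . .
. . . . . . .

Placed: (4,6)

6

Branch on row 1: col 1 → 1; col 2 → 0; col 4 → 2; col 5 → 2; col 7 → 1.
Sum: 1 + 0 + 2 + 2 + 1 = 6.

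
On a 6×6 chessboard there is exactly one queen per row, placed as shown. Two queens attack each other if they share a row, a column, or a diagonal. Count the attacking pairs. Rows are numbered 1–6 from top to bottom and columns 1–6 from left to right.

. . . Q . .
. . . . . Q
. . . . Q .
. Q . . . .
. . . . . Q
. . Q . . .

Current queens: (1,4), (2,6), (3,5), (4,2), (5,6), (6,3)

2

Same column: (2,6)–(5,6) (column 6).
Same diagonal: (2,6)–(3,5) (|2−3| = |6−5| = 1).
Total attacking pairs: 2.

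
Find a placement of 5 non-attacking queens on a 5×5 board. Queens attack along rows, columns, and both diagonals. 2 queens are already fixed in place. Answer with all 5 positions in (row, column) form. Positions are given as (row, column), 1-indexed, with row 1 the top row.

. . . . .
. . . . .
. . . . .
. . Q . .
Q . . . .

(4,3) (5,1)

Row 1: attacked by (4,3)→{3}; (5,1)→{1,5}. Safe: 2, 4. Place at column 4.
Row 2: attacked by (1,4)→{3,4,5}; (4,3)→{1,3,5}; (5,1)→{1,4}. Safe: 2. Place at column 2.
Row 3: attacked by (1,4)→{2,4}; (2,2)→{1,2,3}; (4,3)→{2,3,4}; (5,1)→{1,3}. Safe: 5. Place at column 5.
Columns [4, 2, 5, 3, 1], r−c [-3, 0, -2, 1, 4], r+c [5, 4, 8, 7, 6] are all distinct, so no two queens attack.

(1,4) (2,2) (3,5) (4,3) (5,1)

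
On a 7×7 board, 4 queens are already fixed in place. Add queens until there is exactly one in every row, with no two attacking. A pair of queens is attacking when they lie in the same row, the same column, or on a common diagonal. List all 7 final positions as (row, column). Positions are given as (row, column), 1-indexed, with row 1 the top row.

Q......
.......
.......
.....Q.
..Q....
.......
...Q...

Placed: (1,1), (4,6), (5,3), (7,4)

(1,1) (2,5) (3,2) (4,6) (5,3) (6,7) (7,4)

Row 2: attacked by (1,1)→{1,2}; (4,6)→{4,6}; (5,3)→{3,6}; (7,4)→{4}. Safe: 5, 7. Place at column 5.
Row 3: attacked by (1,1)→{1,3}; (2,5)→{4,5,6}; (4,6)→{5,6,7}; (5,3)→{1,3,5}; (7,4)→{4}. Safe: 2. Place at column 2.
Row 6: attacked by (1,1)→{1,6}; (2,5)→{1,5}; (3,2)→{2,5}; (4,6)→{4,6}; (5,3)→{2,3,4}; (7,4)→{3,4,5}. Safe: 7. Place at column 7.
Columns [1, 5, 2, 6, 3, 7, 4], r−c [0, -3, 1, -2, 2, -1, 3], r+c [2, 7, 5, 10, 8, 13, 11] are all distinct, so no two queens attack.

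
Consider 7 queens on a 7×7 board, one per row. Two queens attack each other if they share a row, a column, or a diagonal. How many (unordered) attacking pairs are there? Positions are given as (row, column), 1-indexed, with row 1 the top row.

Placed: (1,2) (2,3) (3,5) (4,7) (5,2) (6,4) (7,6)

Same column: (1,2)–(5,2) (column 2).
Same diagonal: (1,2)–(2,3) (|1−2| = |2−3| = 1).
Total attacking pairs: 2.

2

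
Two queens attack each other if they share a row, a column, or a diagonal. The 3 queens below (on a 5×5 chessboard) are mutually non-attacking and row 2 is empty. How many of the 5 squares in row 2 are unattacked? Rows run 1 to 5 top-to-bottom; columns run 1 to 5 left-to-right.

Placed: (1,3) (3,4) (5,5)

(1,3) attacks row 2 at column 3 and diagonals 2, 4.
(3,4) attacks row 2 at column 4 and diagonals 3, 5.
(5,5) attacks row 2 at column 5 and diagonals 2.
Attacked columns: {2, 3, 4, 5}. Safe: {1}.

1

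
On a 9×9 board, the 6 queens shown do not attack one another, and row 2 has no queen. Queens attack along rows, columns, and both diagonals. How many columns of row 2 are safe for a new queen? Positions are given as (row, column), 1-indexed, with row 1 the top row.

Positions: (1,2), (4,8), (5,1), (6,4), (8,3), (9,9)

(1,2) attacks row 2 at column 2 and diagonals 1, 3.
(4,8) attacks row 2 at column 8 and diagonals 6.
(5,1) attacks row 2 at column 1 and diagonals 4.
(6,4) attacks row 2 at column 4 and diagonals 8.
(8,3) attacks row 2 at column 3 and diagonals 9.
(9,9) attacks row 2 at column 9 and diagonals 2.
Attacked columns: {1, 2, 3, 4, 6, 8, 9}. Safe: {5, 7}.

2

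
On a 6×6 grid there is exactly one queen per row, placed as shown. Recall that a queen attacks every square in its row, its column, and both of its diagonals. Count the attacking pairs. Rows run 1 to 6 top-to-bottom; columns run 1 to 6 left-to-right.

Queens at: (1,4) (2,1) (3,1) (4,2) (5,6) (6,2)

3

Same column: (2,1)–(3,1) (column 1); (4,2)–(6,2) (column 2).
Same diagonal: (3,1)–(4,2) (|3−4| = |1−2| = 1).
Total attacking pairs: 3.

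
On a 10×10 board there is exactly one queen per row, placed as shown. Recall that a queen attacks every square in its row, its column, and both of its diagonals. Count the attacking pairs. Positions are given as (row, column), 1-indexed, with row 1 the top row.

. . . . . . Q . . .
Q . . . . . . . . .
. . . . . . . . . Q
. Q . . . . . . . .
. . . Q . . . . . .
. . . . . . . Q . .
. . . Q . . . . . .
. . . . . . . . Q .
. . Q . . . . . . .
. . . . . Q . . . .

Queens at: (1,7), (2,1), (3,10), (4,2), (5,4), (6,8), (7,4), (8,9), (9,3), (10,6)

2

Same column: (5,4)–(7,4) (column 4).
Same diagonal: (2,1)–(5,4) (|2−5| = |1−4| = 3).
Total attacking pairs: 2.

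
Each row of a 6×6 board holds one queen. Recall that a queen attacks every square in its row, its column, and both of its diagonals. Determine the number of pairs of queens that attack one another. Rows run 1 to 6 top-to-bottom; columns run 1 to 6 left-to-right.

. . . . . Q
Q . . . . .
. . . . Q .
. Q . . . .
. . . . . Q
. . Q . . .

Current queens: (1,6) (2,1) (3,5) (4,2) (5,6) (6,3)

1

Same column: (1,6)–(5,6) (column 6).
Total attacking pairs: 1.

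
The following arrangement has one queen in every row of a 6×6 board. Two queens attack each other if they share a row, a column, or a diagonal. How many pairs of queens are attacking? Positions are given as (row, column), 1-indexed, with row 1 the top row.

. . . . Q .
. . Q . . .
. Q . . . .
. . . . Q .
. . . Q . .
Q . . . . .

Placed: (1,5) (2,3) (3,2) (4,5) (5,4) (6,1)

5

Same column: (1,5)–(4,5) (column 5).
Same diagonal: (2,3)–(3,2) (|2−3| = |3−2| = 1); (2,3)–(4,5) (|2−4| = |3−5| = 2); (3,2)–(5,4) (|3−5| = |2−4| = 2); (4,5)–(5,4) (|4−5| = |5−4| = 1).
Total attacking pairs: 5.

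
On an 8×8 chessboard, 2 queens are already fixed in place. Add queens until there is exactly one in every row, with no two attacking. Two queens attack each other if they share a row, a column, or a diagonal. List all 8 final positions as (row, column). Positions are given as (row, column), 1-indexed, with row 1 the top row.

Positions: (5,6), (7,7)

Row 1: attacked by (5,6)→{2,6}; (7,7)→{1,7}. Safe: 3, 4, 5, 8. Place at column 8.
Row 2: attacked by (1,8)→{7,8}; (5,6)→{3,6}; (7,7)→{2,7}. Safe: 1, 4, 5. Place at column 4.
Row 3: attacked by (1,8)→{6,8}; (2,4)→{3,4,5}; (5,6)→{4,6,8}; (7,7)→{3,7}. Safe: 1, 2. Place at column 1.
Row 4: attacked by (1,8)→{5,8}; (2,4)→{2,4,6}; (3,1)→{1,2}; (5,6)→{5,6,7}; (7,7)→{4,7}. Safe: 3. Place at column 3.
Row 6: attacked by (1,8)→{3,8}; (2,4)→{4,8}; (3,1)→{1,4}; (4,3)→{1,3,5}; (5,6)→{5,6,7}; (7,7)→{6,7,8}. Safe: 2. Place at column 2.
Row 8: attacked by (1,8)→{1,8}; (2,4)→{4}; (3,1)→{1,6}; (4,3)→{3,7}; (5,6)→{3,6}; (6,2)→{2,4}; (7,7)→{6,7,8}. Safe: 5. Place at column 5.
Columns [8, 4, 1, 3, 6, 2, 7, 5], r−c [-7, -2, 2, 1, -1, 4, 0, 3], r+c [9, 6, 4, 7, 11, 8, 14, 13] are all distinct, so no two queens attack.

(1,8) (2,4) (3,1) (4,3) (5,6) (6,2) (7,7) (8,5)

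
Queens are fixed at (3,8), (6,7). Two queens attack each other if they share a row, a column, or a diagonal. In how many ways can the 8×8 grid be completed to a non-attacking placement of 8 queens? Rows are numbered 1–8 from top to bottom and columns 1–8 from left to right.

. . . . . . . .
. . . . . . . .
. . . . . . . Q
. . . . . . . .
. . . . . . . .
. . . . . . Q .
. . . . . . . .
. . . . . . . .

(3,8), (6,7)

8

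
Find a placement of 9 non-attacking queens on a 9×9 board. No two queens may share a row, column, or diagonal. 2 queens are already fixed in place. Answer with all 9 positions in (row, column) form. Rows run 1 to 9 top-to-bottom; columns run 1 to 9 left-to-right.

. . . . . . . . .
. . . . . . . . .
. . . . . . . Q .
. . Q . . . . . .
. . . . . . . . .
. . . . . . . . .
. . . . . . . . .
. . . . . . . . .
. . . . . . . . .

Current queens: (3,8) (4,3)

(1,1) (2,6) (3,8) (4,3) (5,7) (6,4) (7,2) (8,9) (9,5)

Row 1: attacked by (3,8)→{6,8}; (4,3)→{3,6}. Safe: 1, 2, 4, 5, 7, 9. Place at column 1.
Row 2: attacked by (1,1)→{1,2}; (3,8)→{7,8,9}; (4,3)→{1,3,5}. Safe: 4, 6. Place at column 6.
Row 5: attacked by (1,1)→{1,5}; (2,6)→{3,6,9}; (3,8)→{6,8}; (4,3)→{2,3,4}. Safe: 7. Place at column 7.
Row 6: attacked by (1,1)→{1,6}; (2,6)→{2,6}; (3,8)→{5,8}; (4,3)→{1,3,5}; (5,7)→{6,7,8}. Safe: 4, 9. Place at column 4.
Row 7: attacked by (1,1)→{1,7}; (2,6)→{1,6}; (3,8)→{4,8}; (4,3)→{3,6}; (5,7)→{5,7,9}; (6,4)→{3,4,5}. Safe: 2. Place at column 2.
Row 8: attacked by (1,1)→{1,8}; (2,6)→{6}; (3,8)→{3,8}; (4,3)→{3,7}; (5,7)→{4,7}; (6,4)→{2,4,6}; (7,2)→{1,2,3}. Safe: 5, 9. Place at column 9.
Row 9: attacked by (1,1)→{1,9}; (2,6)→{6}; (3,8)→{2,8}; (4,3)→{3,8}; (5,7)→{3,7}; (6,4)→{1,4,7}; (7,2)→{2,4}; (8,9)→{8,9}. Safe: 5. Place at column 5.
Columns [1, 6, 8, 3, 7, 4, 2, 9, 5], r−c [0, -4, -5, 1, -2, 2, 5, -1, 4], r+c [2, 8, 11, 7, 12, 10, 9, 17, 14] are all distinct, so no two queens attack.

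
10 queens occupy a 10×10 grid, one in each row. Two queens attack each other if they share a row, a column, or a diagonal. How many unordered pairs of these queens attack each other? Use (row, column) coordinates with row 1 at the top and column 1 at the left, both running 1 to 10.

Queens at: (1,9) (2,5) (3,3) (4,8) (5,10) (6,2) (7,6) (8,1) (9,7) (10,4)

0

All columns are distinct and no two queens satisfy |Δrow| = |Δcol|, so no pair attacks.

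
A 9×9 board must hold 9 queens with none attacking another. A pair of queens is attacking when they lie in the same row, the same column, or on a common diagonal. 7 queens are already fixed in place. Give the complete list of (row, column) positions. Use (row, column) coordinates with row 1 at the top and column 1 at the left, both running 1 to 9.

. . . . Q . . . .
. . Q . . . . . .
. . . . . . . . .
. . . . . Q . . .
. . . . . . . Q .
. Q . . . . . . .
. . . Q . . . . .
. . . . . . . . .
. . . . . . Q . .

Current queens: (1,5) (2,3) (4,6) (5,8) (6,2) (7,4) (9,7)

Row 3: attacked by (1,5)→{3,5,7}; (2,3)→{2,3,4}; (4,6)→{5,6,7}; (5,8)→{6,8}; (6,2)→{2,5}; (7,4)→{4,8}; (9,7)→{1,7}. Safe: 9. Place at column 9.
Row 8: attacked by (1,5)→{5}; (2,3)→{3,9}; (3,9)→{4,9}; (4,6)→{2,6}; (5,8)→{5,8}; (6,2)→{2,4}; (7,4)→{3,4,5}; (9,7)→{6,7,8}. Safe: 1. Place at column 1.
Columns [5, 3, 9, 6, 8, 2, 4, 1, 7], r−c [-4, -1, -6, -2, -3, 4, 3, 7, 2], r+c [6, 5, 12, 10, 13, 8, 11, 9, 16] are all distinct, so no two queens attack.

(1,5) (2,3) (3,9) (4,6) (5,8) (6,2) (7,4) (8,1) (9,7)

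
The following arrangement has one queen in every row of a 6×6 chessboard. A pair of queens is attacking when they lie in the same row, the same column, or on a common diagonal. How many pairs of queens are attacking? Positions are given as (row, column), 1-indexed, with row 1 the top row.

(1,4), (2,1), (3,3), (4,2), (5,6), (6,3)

Same column: (3,3)–(6,3) (column 3).
Same diagonal: (3,3)–(4,2) (|3−4| = |3−2| = 1).
Total attacking pairs: 2.

2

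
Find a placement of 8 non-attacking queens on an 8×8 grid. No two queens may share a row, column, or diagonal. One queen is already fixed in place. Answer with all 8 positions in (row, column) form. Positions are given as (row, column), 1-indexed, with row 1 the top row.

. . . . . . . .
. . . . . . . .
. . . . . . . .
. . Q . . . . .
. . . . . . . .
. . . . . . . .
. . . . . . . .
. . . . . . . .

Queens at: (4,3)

(1,8) (2,4) (3,1) (4,3) (5,6) (6,2) (7,7) (8,5)

Row 1: attacked by (4,3)→{3,6}. Safe: 1, 2, 4, 5, 7, 8. Place at column 8.
Row 2: attacked by (1,8)→{7,8}; (4,3)→{1,3,5}. Safe: 2, 4, 6. Place at column 4.
Row 3: attacked by (1,8)→{6,8}; (2,4)→{3,4,5}; (4,3)→{2,3,4}. Safe: 1, 7. Place at column 1.
Row 5: attacked by (1,8)→{4,8}; (2,4)→{1,4,7}; (3,1)→{1,3}; (4,3)→{2,3,4}. Safe: 5, 6. Place at column 6.
Row 6: attacked by (1,8)→{3,8}; (2,4)→{4,8}; (3,1)→{1,4}; (4,3)→{1,3,5}; (5,6)→{5,6,7}. Safe: 2. Place at column 2.
Row 7: attacked by (1,8)→{2,8}; (2,4)→{4}; (3,1)→{1,5}; (4,3)→{3,6}; (5,6)→{4,6,8}; (6,2)→{1,2,3}. Safe: 7. Place at column 7.
Row 8: attacked by (1,8)→{1,8}; (2,4)→{4}; (3,1)→{1,6}; (4,3)→{3,7}; (5,6)→{3,6}; (6,2)→{2,4}; (7,7)→{6,7,8}. Safe: 5. Place at column 5.
Columns [8, 4, 1, 3, 6, 2, 7, 5], r−c [-7, -2, 2, 1, -1, 4, 0, 3], r+c [9, 6, 4, 7, 11, 8, 14, 13] are all distinct, so no two queens attack.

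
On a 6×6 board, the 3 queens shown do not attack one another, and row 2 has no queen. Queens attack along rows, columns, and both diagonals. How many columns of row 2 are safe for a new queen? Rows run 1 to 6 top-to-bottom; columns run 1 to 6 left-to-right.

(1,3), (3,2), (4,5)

1

(1,3) attacks row 2 at column 3 and diagonals 2, 4.
(3,2) attacks row 2 at column 2 and diagonals 1, 3.
(4,5) attacks row 2 at column 5 and diagonals 3.
Attacked columns: {1, 2, 3, 4, 5}. Safe: {6}.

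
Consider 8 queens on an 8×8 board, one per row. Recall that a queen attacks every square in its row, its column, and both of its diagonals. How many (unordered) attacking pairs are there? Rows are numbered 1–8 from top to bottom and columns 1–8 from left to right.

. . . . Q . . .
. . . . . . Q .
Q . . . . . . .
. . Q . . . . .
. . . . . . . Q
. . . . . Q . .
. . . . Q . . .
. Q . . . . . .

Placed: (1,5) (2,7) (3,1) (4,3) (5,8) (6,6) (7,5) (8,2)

Same column: (1,5)–(7,5) (column 5).
Same diagonal: (3,1)–(7,5) (|3−7| = |1−5| = 4); (6,6)–(7,5) (|6−7| = |6−5| = 1).
Total attacking pairs: 3.

3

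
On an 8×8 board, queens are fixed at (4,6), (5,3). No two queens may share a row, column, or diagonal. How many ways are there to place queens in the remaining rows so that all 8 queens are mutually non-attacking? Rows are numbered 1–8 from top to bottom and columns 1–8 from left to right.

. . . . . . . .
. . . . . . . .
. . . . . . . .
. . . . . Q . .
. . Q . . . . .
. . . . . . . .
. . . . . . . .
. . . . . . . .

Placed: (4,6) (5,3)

4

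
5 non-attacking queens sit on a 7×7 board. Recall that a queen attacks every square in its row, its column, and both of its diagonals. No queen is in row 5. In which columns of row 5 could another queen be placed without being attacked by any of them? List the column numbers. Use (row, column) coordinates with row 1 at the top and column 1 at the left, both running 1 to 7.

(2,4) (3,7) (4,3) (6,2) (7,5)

(2,4) attacks row 5 at column 4 and diagonals 1, 7.
(3,7) attacks row 5 at column 7 and diagonals 5.
(4,3) attacks row 5 at column 3 and diagonals 2, 4.
(6,2) attacks row 5 at column 2 and diagonals 1, 3.
(7,5) attacks row 5 at column 5 and diagonals 3, 7.
Attacked columns: {1, 2, 3, 4, 5, 7}. Safe: {6}.

columns 6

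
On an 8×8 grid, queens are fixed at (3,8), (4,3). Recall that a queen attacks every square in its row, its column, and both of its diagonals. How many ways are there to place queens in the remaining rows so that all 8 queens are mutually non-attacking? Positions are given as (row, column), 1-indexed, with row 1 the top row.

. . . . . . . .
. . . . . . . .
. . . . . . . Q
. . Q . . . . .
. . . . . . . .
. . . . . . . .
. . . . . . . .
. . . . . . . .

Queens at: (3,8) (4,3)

3

Branch on row 1: col 1 → 1; col 2 → 1; col 4 → 1; col 5 → 0; col 7 → 0.
Sum: 1 + 1 + 1 + 0 + 0 = 3.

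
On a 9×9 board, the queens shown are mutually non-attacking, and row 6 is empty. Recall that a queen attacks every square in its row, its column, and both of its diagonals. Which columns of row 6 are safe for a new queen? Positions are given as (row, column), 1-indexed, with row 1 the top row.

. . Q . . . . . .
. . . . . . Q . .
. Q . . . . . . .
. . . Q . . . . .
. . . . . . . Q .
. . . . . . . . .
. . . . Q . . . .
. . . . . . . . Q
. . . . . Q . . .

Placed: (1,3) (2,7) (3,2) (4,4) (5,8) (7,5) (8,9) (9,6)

columns 1

(1,3) attacks row 6 at column 3 and diagonals 8.
(2,7) attacks row 6 at column 7 and diagonals 3.
(3,2) attacks row 6 at column 2 and diagonals 5.
(4,4) attacks row 6 at column 4 and diagonals 2, 6.
(5,8) attacks row 6 at column 8 and diagonals 7, 9.
(7,5) attacks row 6 at column 5 and diagonals 4, 6.
(8,9) attacks row 6 at column 9 and diagonals 7.
(9,6) attacks row 6 at column 6 and diagonals 3, 9.
Attacked columns: {2, 3, 4, 5, 6, 7, 8, 9}. Safe: {1}.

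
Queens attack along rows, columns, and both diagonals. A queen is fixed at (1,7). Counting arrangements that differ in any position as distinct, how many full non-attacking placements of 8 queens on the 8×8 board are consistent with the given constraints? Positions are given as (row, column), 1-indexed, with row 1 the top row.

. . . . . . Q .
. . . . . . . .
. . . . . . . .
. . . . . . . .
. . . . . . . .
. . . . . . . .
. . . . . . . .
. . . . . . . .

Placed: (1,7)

8

Branch on row 2: col 1 → 1; col 2 → 2; col 3 → 2; col 4 → 2; col 5 → 1.
Sum: 1 + 2 + 2 + 2 + 1 = 8.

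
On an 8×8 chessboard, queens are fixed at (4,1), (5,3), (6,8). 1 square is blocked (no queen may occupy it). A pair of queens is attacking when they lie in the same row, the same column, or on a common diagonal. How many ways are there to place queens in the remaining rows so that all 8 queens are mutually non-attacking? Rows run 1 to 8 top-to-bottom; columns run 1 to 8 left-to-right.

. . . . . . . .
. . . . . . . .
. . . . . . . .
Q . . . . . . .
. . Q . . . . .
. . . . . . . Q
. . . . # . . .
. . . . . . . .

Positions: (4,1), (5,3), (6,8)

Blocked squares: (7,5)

2

Branch on row 1: col 2 → 1; col 5 → 1; col 6 → 0.
Sum: 1 + 1 + 0 = 2.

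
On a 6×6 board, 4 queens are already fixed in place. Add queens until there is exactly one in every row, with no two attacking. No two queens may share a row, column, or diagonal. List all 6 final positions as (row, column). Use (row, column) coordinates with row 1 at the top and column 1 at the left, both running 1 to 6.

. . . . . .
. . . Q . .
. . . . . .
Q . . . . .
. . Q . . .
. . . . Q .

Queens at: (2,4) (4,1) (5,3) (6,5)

(1,2) (2,4) (3,6) (4,1) (5,3) (6,5)

Row 1: attacked by (2,4)→{3,4,5}; (4,1)→{1,4}; (5,3)→{3}; (6,5)→{5}. Safe: 2, 6. Place at column 2.
Row 3: attacked by (1,2)→{2,4}; (2,4)→{3,4,5}; (4,1)→{1,2}; (5,3)→{1,3,5}; (6,5)→{2,5}. Safe: 6. Place at column 6.
Columns [2, 4, 6, 1, 3, 5], r−c [-1, -2, -3, 3, 2, 1], r+c [3, 6, 9, 5, 8, 11] are all distinct, so no two queens attack.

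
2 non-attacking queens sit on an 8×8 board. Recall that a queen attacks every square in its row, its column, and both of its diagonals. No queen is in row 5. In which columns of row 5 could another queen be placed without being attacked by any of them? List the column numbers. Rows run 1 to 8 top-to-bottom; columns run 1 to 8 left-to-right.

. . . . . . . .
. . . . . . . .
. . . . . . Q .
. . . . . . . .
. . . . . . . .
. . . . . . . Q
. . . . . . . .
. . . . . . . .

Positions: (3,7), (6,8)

(3,7) attacks row 5 at column 7 and diagonals 5.
(6,8) attacks row 5 at column 8 and diagonals 7.
Attacked columns: {5, 7, 8}. Safe: {1, 2, 3, 4, 6}.

columns 1, 2, 3, 4, 6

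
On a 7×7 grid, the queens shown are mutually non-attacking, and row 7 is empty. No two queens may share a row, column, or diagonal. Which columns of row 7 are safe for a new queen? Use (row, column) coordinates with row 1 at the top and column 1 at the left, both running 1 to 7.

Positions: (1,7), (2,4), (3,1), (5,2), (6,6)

(1,7) attacks row 7 at column 7 and diagonals 1.
(2,4) attacks row 7 at column 4.
(3,1) attacks row 7 at column 1 and diagonals 5.
(5,2) attacks row 7 at column 2 and diagonals 4.
(6,6) attacks row 7 at column 6 and diagonals 5, 7.
Attacked columns: {1, 2, 4, 5, 6, 7}. Safe: {3}.

columns 3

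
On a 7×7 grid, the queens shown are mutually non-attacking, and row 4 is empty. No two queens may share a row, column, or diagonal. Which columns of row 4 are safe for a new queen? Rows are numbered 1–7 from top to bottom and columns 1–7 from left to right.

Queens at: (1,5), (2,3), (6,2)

(1,5) attacks row 4 at column 5 and diagonals 2.
(2,3) attacks row 4 at column 3 and diagonals 1, 5.
(6,2) attacks row 4 at column 2 and diagonals 4.
Attacked columns: {1, 2, 3, 4, 5}. Safe: {6, 7}.

columns 6, 7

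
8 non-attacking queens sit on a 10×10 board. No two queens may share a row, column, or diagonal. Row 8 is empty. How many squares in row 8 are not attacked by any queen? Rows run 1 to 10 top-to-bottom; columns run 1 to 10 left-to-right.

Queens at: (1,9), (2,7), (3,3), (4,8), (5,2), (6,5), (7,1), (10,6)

(1,9) attacks row 8 at column 9 and diagonals 2.
(2,7) attacks row 8 at column 7 and diagonals 1.
(3,3) attacks row 8 at column 3 and diagonals 8.
(4,8) attacks row 8 at column 8 and diagonals 4.
(5,2) attacks row 8 at column 2 and diagonals 5.
(6,5) attacks row 8 at column 5 and diagonals 3, 7.
(7,1) attacks row 8 at column 1 and diagonals 2.
(10,6) attacks row 8 at column 6 and diagonals 4, 8.
Attacked columns: {1, 2, 3, 4, 5, 6, 7, 8, 9}. Safe: {10}.

1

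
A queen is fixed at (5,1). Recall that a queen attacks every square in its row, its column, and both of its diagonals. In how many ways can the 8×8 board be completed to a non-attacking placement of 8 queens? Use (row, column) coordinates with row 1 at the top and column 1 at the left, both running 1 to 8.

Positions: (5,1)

Branch on row 1: col 2 → 3; col 3 → 4; col 4 → 5; col 6 → 4; col 7 → 1; col 8 → 1.
Sum: 3 + 4 + 5 + 4 + 1 + 1 = 18.

18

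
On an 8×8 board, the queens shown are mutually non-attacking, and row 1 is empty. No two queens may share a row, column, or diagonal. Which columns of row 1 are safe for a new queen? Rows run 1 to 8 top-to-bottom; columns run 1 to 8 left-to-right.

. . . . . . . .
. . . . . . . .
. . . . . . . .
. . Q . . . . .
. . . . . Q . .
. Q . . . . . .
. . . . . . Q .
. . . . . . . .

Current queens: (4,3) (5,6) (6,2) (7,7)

(4,3) attacks row 1 at column 3 and diagonals 6.
(5,6) attacks row 1 at column 6 and diagonals 2.
(6,2) attacks row 1 at column 2 and diagonals 7.
(7,7) attacks row 1 at column 7 and diagonals 1.
Attacked columns: {1, 2, 3, 6, 7}. Safe: {4, 5, 8}.

columns 4, 5, 8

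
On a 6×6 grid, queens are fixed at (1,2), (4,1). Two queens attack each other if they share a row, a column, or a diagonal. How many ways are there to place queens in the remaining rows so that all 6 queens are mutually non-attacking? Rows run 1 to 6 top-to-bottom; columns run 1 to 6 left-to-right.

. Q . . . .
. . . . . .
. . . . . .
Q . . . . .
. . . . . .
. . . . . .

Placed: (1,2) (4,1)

1

Branch on row 2: col 4 → 1; col 5 → 0; col 6 → 0.
Sum: 1 + 0 + 0 = 1.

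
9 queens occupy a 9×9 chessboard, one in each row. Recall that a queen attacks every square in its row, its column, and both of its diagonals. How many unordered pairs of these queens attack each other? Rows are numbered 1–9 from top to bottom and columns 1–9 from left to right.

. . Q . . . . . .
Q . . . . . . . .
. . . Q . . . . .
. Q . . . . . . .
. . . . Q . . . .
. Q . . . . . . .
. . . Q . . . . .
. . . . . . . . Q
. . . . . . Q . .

Same column: (3,4)–(7,4) (column 4); (4,2)–(6,2) (column 2).
Same diagonal: (3,4)–(8,9) (|3−8| = |4−9| = 5); (4,2)–(9,7) (|4−9| = |2−7| = 5).
Total attacking pairs: 4.

4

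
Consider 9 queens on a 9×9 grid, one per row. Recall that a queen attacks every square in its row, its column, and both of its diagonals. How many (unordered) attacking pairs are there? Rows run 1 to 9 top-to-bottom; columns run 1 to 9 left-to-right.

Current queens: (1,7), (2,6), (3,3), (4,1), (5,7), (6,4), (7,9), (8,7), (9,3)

7

Same column: (1,7)–(5,7) (column 7); (1,7)–(8,7) (column 7); (3,3)–(9,3) (column 3); (5,7)–(8,7) (column 7).
Same diagonal: (1,7)–(2,6) (|1−2| = |7−6| = 1); (5,7)–(7,9) (|5−7| = |7−9| = 2); (5,7)–(9,3) (|5−9| = |7−3| = 4).
Total attacking pairs: 7.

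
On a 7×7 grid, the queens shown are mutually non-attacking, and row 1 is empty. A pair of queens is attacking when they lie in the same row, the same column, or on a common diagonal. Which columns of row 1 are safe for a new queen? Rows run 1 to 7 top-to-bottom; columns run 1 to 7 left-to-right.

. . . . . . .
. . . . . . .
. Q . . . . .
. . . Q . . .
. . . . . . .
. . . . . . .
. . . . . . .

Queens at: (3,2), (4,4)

columns 3, 5, 6

(3,2) attacks row 1 at column 2 and diagonals 4.
(4,4) attacks row 1 at column 4 and diagonals 1, 7.
Attacked columns: {1, 2, 4, 7}. Safe: {3, 5, 6}.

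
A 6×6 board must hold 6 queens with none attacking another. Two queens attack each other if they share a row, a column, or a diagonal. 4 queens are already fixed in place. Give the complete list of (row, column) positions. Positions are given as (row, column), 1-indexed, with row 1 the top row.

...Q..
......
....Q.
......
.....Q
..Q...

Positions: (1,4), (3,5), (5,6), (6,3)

(1,4) (2,1) (3,5) (4,2) (5,6) (6,3)

Row 2: attacked by (1,4)→{3,4,5}; (3,5)→{4,5,6}; (5,6)→{3,6}; (6,3)→{3}. Safe: 1, 2. Place at column 1.
Row 4: attacked by (1,4)→{1,4}; (2,1)→{1,3}; (3,5)→{4,5,6}; (5,6)→{5,6}; (6,3)→{1,3,5}. Safe: 2. Place at column 2.
Columns [4, 1, 5, 2, 6, 3], r−c [-3, 1, -2, 2, -1, 3], r+c [5, 3, 8, 6, 11, 9] are all distinct, so no two queens attack.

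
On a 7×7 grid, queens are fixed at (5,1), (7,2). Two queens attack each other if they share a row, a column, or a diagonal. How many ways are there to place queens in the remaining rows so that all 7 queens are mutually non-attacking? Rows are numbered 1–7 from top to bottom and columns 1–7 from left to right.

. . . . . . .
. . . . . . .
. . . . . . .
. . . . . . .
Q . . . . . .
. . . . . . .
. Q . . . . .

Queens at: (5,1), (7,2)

Branch on row 1: col 3 → 0; col 4 → 0; col 6 → 2; col 7 → 0.
Sum: 0 + 0 + 2 + 0 = 2.

2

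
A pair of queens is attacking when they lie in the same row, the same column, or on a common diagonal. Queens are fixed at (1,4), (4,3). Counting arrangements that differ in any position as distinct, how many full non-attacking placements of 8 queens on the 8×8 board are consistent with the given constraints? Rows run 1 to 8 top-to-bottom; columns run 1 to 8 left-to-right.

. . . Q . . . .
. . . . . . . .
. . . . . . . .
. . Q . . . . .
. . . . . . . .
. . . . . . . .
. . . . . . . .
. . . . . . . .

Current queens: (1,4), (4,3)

Branch on row 2: col 2 → 2; col 6 → 1; col 7 → 1; col 8 → 2.
Sum: 2 + 1 + 1 + 2 = 6.

6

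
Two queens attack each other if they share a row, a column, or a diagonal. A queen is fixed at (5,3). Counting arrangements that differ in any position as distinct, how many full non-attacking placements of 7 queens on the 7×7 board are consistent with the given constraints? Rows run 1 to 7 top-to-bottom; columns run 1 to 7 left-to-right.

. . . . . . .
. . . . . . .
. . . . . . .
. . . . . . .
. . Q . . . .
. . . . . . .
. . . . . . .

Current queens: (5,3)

6

Branch on row 1: col 1 → 1; col 2 → 1; col 4 → 1; col 5 → 2; col 6 → 1.
Sum: 1 + 1 + 1 + 2 + 1 = 6.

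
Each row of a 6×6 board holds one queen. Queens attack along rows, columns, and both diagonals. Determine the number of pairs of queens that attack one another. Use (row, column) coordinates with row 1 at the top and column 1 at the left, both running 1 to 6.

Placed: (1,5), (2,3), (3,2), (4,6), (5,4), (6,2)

3

Same column: (3,2)–(6,2) (column 2).
Same diagonal: (2,3)–(3,2) (|2−3| = |3−2| = 1); (3,2)–(5,4) (|3−5| = |2−4| = 2).
Total attacking pairs: 3.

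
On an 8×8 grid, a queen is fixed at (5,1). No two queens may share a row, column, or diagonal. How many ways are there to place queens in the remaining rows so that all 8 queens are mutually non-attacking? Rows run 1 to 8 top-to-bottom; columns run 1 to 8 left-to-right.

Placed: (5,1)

Branch on row 1: col 2 → 3; col 3 → 4; col 4 → 5; col 6 → 4; col 7 → 1; col 8 → 1.
Sum: 3 + 4 + 5 + 4 + 1 + 1 = 18.

18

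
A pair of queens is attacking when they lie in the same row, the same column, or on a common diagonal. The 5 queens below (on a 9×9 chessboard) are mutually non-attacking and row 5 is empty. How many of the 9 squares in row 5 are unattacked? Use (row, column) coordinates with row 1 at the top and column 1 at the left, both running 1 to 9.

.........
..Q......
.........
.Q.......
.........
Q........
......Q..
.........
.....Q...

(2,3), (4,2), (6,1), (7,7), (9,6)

2

(2,3) attacks row 5 at column 3 and diagonals 6.
(4,2) attacks row 5 at column 2 and diagonals 1, 3.
(6,1) attacks row 5 at column 1 and diagonals 2.
(7,7) attacks row 5 at column 7 and diagonals 5, 9.
(9,6) attacks row 5 at column 6 and diagonals 2.
Attacked columns: {1, 2, 3, 5, 6, 7, 9}. Safe: {4, 8}.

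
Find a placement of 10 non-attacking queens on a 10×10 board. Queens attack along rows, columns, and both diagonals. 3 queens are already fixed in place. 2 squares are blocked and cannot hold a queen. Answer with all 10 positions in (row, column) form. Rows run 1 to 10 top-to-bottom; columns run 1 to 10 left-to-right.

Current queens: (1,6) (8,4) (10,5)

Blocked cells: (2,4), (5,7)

Row 2: attacked by (1,6)→{5,6,7}; (8,4)→{4,10}; (10,5)→{5}. Blocked: 4. Safe: 1, 2, 3, 8, 9. Place at column 2.
Row 3: attacked by (1,6)→{4,6,8}; (2,2)→{1,2,3}; (8,4)→{4,9}; (10,5)→{5}. Safe: 7, 10. Place at column 10.
Row 4: attacked by (1,6)→{3,6,9}; (2,2)→{2,4}; (3,10)→{9,10}; (8,4)→{4,8}; (10,5)→{5}. Safe: 1, 7. Place at column 7.
Row 5: attacked by (1,6)→{2,6,10}; (2,2)→{2,5}; (3,10)→{8,10}; (4,7)→{6,7,8}; (8,4)→{1,4,7}; (10,5)→{5,10}. Blocked: 7. Safe: 3, 9. Place at column 9.
Row 6: attacked by (1,6)→{1,6}; (2,2)→{2,6}; (3,10)→{7,10}; (4,7)→{5,7,9}; (5,9)→{8,9,10}; (8,4)→{2,4,6}; (10,5)→{1,5,9}. Safe: 3. Place at column 3.
Row 7: attacked by (1,6)→{6}; (2,2)→{2,7}; (3,10)→{6,10}; (4,7)→{4,7,10}; (5,9)→{7,9}; (6,3)→{2,3,4}; (8,4)→{3,4,5}; (10,5)→{2,5,8}. Safe: 1. Place at column 1.
Row 9: attacked by (1,6)→{6}; (2,2)→{2,9}; (3,10)→{4,10}; (4,7)→{2,7}; (5,9)→{5,9}; (6,3)→{3,6}; (7,1)→{1,3}; (8,4)→{3,4,5}; (10,5)→{4,5,6}. Safe: 8. Place at column 8.
Columns [6, 2, 10, 7, 9, 3, 1, 4, 8, 5], r−c [-5, 0, -7, -3, -4, 3, 6, 4, 1, 5], r+c [7, 4, 13, 11, 14, 9, 8, 12, 17, 15] are all distinct, so no two queens attack.

(1,6) (2,2) (3,10) (4,7) (5,9) (6,3) (7,1) (8,4) (9,8) (10,5)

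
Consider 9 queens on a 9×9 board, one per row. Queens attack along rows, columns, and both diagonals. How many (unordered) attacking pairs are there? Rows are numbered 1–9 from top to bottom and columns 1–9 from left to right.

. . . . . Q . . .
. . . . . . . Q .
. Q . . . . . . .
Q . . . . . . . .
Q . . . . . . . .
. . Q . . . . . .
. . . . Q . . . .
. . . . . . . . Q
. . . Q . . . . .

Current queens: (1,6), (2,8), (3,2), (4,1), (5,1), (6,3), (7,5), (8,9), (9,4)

Same column: (4,1)–(5,1) (column 1).
Same diagonal: (3,2)–(4,1) (|3−4| = |2−1| = 1); (4,1)–(6,3) (|4−6| = |1−3| = 2).
Total attacking pairs: 3.

3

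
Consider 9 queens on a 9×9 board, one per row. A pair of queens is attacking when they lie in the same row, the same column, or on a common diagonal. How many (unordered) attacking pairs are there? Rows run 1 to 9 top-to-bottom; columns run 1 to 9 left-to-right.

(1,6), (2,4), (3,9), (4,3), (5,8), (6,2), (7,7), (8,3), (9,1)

Same column: (4,3)–(8,3) (column 3).
Same diagonal: (1,6)–(4,3) (|1−4| = |6−3| = 3).
Total attacking pairs: 2.

2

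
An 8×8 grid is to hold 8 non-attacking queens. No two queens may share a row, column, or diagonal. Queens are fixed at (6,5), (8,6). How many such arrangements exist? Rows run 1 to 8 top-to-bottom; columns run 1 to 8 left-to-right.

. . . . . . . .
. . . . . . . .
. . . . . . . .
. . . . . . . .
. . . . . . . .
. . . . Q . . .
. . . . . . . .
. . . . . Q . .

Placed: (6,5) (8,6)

3

Branch on row 1: col 1 → 0; col 2 → 0; col 3 → 0; col 4 → 1; col 7 → 1; col 8 → 1.
Sum: 0 + 0 + 0 + 1 + 1 + 1 = 3.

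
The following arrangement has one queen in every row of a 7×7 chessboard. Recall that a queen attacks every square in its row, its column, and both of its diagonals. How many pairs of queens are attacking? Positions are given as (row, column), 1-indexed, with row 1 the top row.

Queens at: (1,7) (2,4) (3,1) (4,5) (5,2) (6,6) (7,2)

Same column: (5,2)–(7,2) (column 2).
Same diagonal: (4,5)–(7,2) (|4−7| = |5−2| = 3).
Total attacking pairs: 2.

2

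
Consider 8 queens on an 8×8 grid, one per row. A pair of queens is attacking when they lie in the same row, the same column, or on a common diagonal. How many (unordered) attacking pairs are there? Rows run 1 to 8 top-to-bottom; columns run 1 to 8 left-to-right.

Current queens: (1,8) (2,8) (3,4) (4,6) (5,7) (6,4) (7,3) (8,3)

Same column: (1,8)–(2,8) (column 8); (3,4)–(6,4) (column 4); (7,3)–(8,3) (column 3).
Same diagonal: (2,8)–(4,6) (|2−4| = |8−6| = 2); (2,8)–(6,4) (|2−6| = |8−4| = 4); (2,8)–(7,3) (|2−7| = |8−3| = 5); (4,6)–(5,7) (|4−5| = |6−7| = 1); (4,6)–(6,4) (|4−6| = |6−4| = 2); (4,6)–(7,3) (|4−7| = |6−3| = 3); (6,4)–(7,3) (|6−7| = |4−3| = 1).
Total attacking pairs: 10.

10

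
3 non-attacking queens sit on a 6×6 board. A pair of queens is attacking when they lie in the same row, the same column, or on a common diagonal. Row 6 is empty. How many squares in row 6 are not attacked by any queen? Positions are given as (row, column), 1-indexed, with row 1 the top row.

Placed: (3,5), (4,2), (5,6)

2

(3,5) attacks row 6 at column 5 and diagonals 2.
(4,2) attacks row 6 at column 2 and diagonals 4.
(5,6) attacks row 6 at column 6 and diagonals 5.
Attacked columns: {2, 4, 5, 6}. Safe: {1, 3}.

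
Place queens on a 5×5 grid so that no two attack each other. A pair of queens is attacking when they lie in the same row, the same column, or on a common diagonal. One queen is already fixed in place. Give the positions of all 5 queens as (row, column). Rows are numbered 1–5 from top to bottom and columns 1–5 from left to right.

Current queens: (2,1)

(1,3) (2,1) (3,4) (4,2) (5,5)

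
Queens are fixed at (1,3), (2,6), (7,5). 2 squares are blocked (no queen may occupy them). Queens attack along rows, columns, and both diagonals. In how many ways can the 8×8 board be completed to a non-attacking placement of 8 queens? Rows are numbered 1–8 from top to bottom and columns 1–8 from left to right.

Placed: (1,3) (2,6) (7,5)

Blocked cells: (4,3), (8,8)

1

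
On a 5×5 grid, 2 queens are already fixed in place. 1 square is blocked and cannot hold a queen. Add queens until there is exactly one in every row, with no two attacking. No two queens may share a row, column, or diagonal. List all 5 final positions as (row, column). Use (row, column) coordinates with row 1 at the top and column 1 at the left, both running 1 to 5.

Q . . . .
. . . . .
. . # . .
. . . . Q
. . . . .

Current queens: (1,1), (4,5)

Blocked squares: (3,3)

(1,1) (2,4) (3,2) (4,5) (5,3)

Row 2: attacked by (1,1)→{1,2}; (4,5)→{3,5}. Safe: 4. Place at column 4.
Row 3: attacked by (1,1)→{1,3}; (2,4)→{3,4,5}; (4,5)→{4,5}. Blocked: 3. Safe: 2. Place at column 2.
Row 5: attacked by (1,1)→{1,5}; (2,4)→{1,4}; (3,2)→{2,4}; (4,5)→{4,5}. Safe: 3. Place at column 3.
Columns [1, 4, 2, 5, 3], r−c [0, -2, 1, -1, 2], r+c [2, 6, 5, 9, 8] are all distinct, so no two queens attack.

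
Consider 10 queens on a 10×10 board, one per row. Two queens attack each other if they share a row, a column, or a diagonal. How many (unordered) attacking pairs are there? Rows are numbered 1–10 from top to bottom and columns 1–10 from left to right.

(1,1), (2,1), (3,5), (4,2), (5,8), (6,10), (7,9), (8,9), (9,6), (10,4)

Same column: (1,1)–(2,1) (column 1); (7,9)–(8,9) (column 9).
Same diagonal: (3,5)–(7,9) (|3−7| = |5−9| = 4); (6,10)–(7,9) (|6−7| = |10−9| = 1).
Total attacking pairs: 4.

4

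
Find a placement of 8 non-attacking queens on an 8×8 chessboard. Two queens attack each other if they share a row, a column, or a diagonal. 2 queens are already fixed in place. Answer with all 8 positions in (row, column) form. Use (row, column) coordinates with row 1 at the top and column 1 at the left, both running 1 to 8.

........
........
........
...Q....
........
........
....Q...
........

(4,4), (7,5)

(1,6) (2,8) (3,2) (4,4) (5,1) (6,7) (7,5) (8,3)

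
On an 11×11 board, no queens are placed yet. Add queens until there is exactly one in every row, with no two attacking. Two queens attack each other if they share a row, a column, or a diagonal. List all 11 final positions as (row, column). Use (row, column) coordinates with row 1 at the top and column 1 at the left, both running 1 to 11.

(1,4) (2,2) (3,10) (4,6) (5,11) (6,5) (7,8) (8,1) (9,3) (10,7) (11,9)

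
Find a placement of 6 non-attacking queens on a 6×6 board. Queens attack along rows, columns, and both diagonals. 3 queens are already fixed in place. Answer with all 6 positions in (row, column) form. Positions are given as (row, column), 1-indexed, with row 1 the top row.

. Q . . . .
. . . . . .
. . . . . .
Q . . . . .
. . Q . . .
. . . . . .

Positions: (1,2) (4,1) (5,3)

(1,2) (2,4) (3,6) (4,1) (5,3) (6,5)

Row 2: attacked by (1,2)→{1,2,3}; (4,1)→{1,3}; (5,3)→{3,6}. Safe: 4, 5. Place at column 4.
Row 3: attacked by (1,2)→{2,4}; (2,4)→{3,4,5}; (4,1)→{1,2}; (5,3)→{1,3,5}. Safe: 6. Place at column 6.
Row 6: attacked by (1,2)→{2}; (2,4)→{4}; (3,6)→{3,6}; (4,1)→{1,3}; (5,3)→{2,3,4}. Safe: 5. Place at column 5.
Columns [2, 4, 6, 1, 3, 5], r−c [-1, -2, -3, 3, 2, 1], r+c [3, 6, 9, 5, 8, 11] are all distinct, so no two queens attack.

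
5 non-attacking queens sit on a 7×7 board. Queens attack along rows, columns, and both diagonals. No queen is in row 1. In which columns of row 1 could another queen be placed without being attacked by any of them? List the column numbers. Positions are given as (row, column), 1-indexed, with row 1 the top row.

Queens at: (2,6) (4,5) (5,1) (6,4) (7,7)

columns 3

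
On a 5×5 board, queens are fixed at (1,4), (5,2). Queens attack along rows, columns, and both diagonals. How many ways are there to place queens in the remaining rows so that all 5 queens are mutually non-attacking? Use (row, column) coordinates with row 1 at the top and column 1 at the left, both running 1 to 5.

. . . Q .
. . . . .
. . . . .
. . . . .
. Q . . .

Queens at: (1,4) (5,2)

Branch on row 2: col 1 → 1.
Sum: 1 = 1.

1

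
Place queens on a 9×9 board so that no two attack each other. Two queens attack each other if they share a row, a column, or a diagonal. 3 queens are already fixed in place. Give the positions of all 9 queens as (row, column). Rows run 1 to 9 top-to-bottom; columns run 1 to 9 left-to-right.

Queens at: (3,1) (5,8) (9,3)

(1,5) (2,7) (3,1) (4,6) (5,8) (6,2) (7,4) (8,9) (9,3)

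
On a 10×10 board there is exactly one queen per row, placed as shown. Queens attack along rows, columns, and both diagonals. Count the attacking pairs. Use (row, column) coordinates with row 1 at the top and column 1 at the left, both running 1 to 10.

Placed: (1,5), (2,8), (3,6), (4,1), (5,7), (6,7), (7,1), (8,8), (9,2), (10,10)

4

Same column: (2,8)–(8,8) (column 8); (4,1)–(7,1) (column 1); (5,7)–(6,7) (column 7).
Same diagonal: (8,8)–(10,10) (|8−10| = |8−10| = 2).
Total attacking pairs: 4.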